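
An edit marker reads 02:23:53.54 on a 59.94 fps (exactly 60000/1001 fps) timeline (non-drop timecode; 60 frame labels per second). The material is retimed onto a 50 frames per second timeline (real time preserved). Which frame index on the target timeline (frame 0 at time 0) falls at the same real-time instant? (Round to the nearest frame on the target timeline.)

frame 432127

Source frame index: (2×3600 + 23×60 + 53) × 60 + 54 = 518034.
Real time: 518034 / (60000/1001) = 86425339/10000 s.
Target frame: (86425339/10000) × (50) = 86425339/200 ≈ 432126.695 → 432127.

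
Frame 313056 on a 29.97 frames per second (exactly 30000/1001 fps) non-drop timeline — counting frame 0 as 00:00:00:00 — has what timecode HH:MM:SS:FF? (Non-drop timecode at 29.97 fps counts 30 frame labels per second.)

02:53:55:06

313056 ÷ 30 = 10435 full seconds, remainder 6 frames.
10435 s = 2 h 53 min 55 s.
Timecode: 02:53:55:06.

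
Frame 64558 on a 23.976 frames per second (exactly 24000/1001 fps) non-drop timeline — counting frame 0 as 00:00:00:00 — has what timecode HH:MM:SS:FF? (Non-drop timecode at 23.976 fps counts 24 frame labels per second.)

64558 ÷ 24 = 2689 full seconds, remainder 22 frames.
2689 s = 0 h 44 min 49 s.
Timecode: 00:44:49:22.

00:44:49:22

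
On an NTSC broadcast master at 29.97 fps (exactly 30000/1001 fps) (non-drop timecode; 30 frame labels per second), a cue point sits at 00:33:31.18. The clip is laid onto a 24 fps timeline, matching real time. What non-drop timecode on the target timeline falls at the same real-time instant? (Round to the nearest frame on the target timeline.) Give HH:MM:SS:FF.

00:33:33:15

Source frame index: (0×3600 + 33×60 + 31) × 30 + 18 = 60348.
Real time: 60348 / (30000/1001) = 5034029/2500 s.
Target frame: (5034029/2500) × (24) = 30204174/625 ≈ 48326.678 → 48327.
At 24 labels/s: frame 48327 → 00:33:33:15.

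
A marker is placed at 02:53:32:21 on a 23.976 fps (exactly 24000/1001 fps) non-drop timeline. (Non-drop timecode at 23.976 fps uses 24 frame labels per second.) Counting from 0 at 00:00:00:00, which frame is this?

frame 249909

Total seconds to the label: (2 × 3600 + 53 × 60 + 32) = 10412.
Frame index = 10412 × 24 + 21 = 249909.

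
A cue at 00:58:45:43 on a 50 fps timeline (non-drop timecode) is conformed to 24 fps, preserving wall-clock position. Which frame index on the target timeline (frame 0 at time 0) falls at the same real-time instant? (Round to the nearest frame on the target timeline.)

frame 84621

Source frame index: (0×3600 + 58×60 + 45) × 50 + 43 = 176293.
Real time: 176293 / (50) = 176293/50 s.
Target frame: (176293/50) × (24) = 2115516/25 ≈ 84620.640 → 84621.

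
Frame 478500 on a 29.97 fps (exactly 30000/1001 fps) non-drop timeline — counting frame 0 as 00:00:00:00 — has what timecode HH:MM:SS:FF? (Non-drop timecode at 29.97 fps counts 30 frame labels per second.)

478500 ÷ 30 = 15950 full seconds, remainder 0 frames.
15950 s = 4 h 25 min 50 s.
Timecode: 04:25:50:00.

04:25:50:00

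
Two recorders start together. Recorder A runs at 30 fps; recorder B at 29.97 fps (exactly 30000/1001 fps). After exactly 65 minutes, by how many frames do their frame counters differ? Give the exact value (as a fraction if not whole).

9000/77 frames

65 min = 3900 s.
A emits 30 × 3900 = 117000 frames; B emits 30000/1001 × 3900 = 9000000/77.
Difference = 9000/77 frames (≈ 116.8831); B is behind A.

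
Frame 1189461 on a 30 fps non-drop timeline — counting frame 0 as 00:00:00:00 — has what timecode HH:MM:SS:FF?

11:00:48:21

1189461 ÷ 30 = 39648 full seconds, remainder 21 frames.
39648 s = 11 h 0 min 48 s.
Timecode: 11:00:48:21.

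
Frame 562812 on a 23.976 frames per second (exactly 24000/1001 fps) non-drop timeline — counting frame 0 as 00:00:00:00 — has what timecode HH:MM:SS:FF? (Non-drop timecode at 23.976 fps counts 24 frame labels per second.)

06:30:50:12

562812 ÷ 24 = 23450 full seconds, remainder 12 frames.
23450 s = 6 h 30 min 50 s.
Timecode: 06:30:50:12.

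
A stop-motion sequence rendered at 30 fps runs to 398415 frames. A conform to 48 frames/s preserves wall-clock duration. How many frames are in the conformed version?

Target frames = source frames × (target rate / source rate) = 398415 × (48)/(30) = 398415 × 8/5 = 637464.

637464 frames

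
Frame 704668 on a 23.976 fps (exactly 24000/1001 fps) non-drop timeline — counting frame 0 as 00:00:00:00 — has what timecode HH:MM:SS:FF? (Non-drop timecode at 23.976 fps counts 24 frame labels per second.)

704668 ÷ 24 = 29361 full seconds, remainder 4 frames.
29361 s = 8 h 9 min 21 s.
Timecode: 08:09:21:04.

08:09:21:04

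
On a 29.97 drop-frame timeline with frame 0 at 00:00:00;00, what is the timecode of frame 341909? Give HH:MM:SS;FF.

03:10:08;11

Each 10-minute DF block holds 10 × 60 × 30 − 9 × 2 = 17982 frames. 341909 ÷ 17982 → 19 full blocks, remainder 251.
Within the partial block the first minute is 1800 frames and each further minute 1798, so 0 further minute boundaries passed. Total skipped labels = 18 × 19 + 2 × 0 = 342.
Non-drop label index = 341909 + 342 = 342251; at 30 labels/s that is 03:10:08:11, i.e. DF 03:10:08;11.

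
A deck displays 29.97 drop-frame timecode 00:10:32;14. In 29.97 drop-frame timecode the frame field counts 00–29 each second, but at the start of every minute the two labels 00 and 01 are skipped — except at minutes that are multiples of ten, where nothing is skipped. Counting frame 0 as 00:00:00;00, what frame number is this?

As if non-drop at 30 labels/s: (0 × 3600 + 10 × 60 + 32) × 30 + 14 = 18974.
Minute boundaries passed: 10; those not divisible by 10: 10 − 1 = 9; dropped labels = 2 × 9 = 18.
Actual frame index = 18974 − 18 = 18956.

18956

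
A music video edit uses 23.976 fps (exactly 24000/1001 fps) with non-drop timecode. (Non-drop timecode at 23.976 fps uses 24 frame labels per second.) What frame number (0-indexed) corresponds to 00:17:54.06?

Total seconds to the label: (0 × 3600 + 17 × 60 + 54) = 1074.
Frame index = 1074 × 24 + 6 = 25782.

25782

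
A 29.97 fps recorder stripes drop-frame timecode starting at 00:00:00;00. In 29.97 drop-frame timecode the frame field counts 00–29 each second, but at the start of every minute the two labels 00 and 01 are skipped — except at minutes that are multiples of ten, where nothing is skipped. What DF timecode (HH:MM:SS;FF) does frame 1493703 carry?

13:50:39;27

Each 10-minute DF block holds 10 × 60 × 30 − 9 × 2 = 17982 frames. 1493703 ÷ 17982 → 83 full blocks, remainder 1197.
Within the partial block the first minute is 1800 frames and each further minute 1798, so 0 further minute boundaries passed. Total skipped labels = 18 × 83 + 2 × 0 = 1494.
Non-drop label index = 1493703 + 1494 = 1495197; at 30 labels/s that is 13:50:39:27, i.e. DF 13:50:39;27.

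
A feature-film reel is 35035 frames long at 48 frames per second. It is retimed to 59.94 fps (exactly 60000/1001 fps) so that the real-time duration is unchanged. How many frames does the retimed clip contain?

43750 frames

Target frames = source frames × (target rate / source rate) = 35035 × (60000/1001)/(48) = 35035 × 1250/1001 = 43750.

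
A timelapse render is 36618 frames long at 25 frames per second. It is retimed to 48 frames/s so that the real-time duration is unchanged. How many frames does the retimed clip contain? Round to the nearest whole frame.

Frames at target rate = 36618 × (48) / (25) = 1757664/25 ≈ 70306.560.
Nearest whole frame: 70307.

70307 frames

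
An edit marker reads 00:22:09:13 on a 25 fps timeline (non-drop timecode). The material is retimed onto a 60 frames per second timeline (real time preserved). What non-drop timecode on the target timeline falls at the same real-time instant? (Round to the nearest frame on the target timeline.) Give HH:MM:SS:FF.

Source frame index: (0×3600 + 22×60 + 9) × 25 + 13 = 33238.
Real time: 33238 / (25) = 33238/25 s.
Target frame: (33238/25) × (60) = 398856/5 ≈ 79771.200 → 79771.
At 60 labels/s: frame 79771 → 00:22:09:31.

00:22:09:31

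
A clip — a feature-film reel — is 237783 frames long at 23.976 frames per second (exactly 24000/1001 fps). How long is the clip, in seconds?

Running time = 237783 / (24000/1001) = 9917.532625 s.

9917.532625 seconds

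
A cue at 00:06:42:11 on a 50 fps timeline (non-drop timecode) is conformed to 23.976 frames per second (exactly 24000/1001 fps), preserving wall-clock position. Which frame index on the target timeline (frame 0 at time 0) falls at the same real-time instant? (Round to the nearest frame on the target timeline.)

Source frame index: (0×3600 + 6×60 + 42) × 50 + 11 = 20111.
Real time: 20111 / (50) = 20111/50 s.
Target frame: (20111/50) × (24000/1001) = 106080/11 ≈ 9643.636 → 9644.

frame 9644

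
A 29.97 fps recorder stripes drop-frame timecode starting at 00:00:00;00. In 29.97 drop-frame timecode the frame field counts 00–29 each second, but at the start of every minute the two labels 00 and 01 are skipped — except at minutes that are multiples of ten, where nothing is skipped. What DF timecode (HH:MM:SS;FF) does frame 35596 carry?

00:19:47;22

Each 10-minute DF block holds 10 × 60 × 30 − 9 × 2 = 17982 frames. 35596 ÷ 17982 → 1 full block, remainder 17614.
Within the partial block the first minute is 1800 frames and each further minute 1798, so 9 further minute boundaries passed. Total skipped labels = 18 × 1 + 2 × 9 = 36.
Non-drop label index = 35596 + 36 = 35632; at 30 labels/s that is 00:19:47:22, i.e. DF 00:19:47;22.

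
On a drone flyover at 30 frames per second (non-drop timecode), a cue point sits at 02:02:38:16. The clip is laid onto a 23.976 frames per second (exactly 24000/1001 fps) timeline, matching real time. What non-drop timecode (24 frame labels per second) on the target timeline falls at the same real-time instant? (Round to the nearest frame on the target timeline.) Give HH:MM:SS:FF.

02:02:31:04

Source frame index: (2×3600 + 2×60 + 38) × 30 + 16 = 220756.
Real time: 220756 / (30) = 110378/15 s.
Target frame: (110378/15) × (24000/1001) = 176604800/1001 ≈ 176428.372 → 176428.
At 24 labels/s: frame 176428 → 02:02:31:04.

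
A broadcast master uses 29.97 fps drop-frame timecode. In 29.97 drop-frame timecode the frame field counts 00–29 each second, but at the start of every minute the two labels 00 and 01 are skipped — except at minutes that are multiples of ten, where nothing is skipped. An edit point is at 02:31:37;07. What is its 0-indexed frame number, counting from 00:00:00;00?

272645

As if non-drop at 30 labels/s: (2 × 3600 + 31 × 60 + 37) × 30 + 7 = 272917.
Minute boundaries passed: 151; those not divisible by 10: 151 − 15 = 136; dropped labels = 2 × 136 = 272.
Actual frame index = 272917 − 272 = 272645.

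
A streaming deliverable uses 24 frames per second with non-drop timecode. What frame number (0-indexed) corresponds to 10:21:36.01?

Total seconds to the label: (10 × 3600 + 21 × 60 + 36) = 37296.
Frame index = 37296 × 24 + 1 = 895105.

895105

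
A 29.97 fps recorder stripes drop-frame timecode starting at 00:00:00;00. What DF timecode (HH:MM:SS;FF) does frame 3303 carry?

00:01:50;05

Each 10-minute DF block holds 10 × 60 × 30 − 9 × 2 = 17982 frames. 3303 ÷ 17982 → 0 full blocks, remainder 3303.
Within the partial block the first minute is 1800 frames and each further minute 1798, so 1 further minute boundary passed. Total skipped labels = 18 × 0 + 2 × 1 = 2.
Non-drop label index = 3303 + 2 = 3305; at 30 labels/s that is 00:01:50:05, i.e. DF 00:01:50;05.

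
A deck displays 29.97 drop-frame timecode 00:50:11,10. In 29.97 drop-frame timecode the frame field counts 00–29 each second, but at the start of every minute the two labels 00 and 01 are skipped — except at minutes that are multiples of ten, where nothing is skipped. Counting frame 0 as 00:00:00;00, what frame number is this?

90250

Complete 10-minute blocks: 5, each 17982 frames → 89910.
Remaining 0 whole minutes in the current block: 0 frames.
Within the current minute: 11 × 30 + 10 = 340. Total = 89910 + 0 + 340 = 90250.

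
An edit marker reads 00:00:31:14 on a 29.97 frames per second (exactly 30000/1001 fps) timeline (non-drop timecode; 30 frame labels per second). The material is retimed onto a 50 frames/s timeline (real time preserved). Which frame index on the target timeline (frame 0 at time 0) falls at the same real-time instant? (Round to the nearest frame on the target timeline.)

Source frame index: (0×3600 + 0×60 + 31) × 30 + 14 = 944.
Real time: 944 / (30000/1001) = 59059/1875 s.
Target frame: (59059/1875) × (50) = 118118/75 ≈ 1574.907 → 1575.

frame 1575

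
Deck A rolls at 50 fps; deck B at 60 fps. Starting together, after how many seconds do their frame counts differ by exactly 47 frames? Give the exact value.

4.7 seconds

The gap grows by |60 − 50| = 10 frames per second.
Time for a 47-frame gap: 47 ÷ (10) = 4.7 s.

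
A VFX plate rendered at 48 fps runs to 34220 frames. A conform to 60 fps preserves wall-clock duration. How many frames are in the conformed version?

Target frames = source frames × (target rate / source rate) = 34220 × (60)/(48) = 34220 × 5/4 = 42775.

42775 frames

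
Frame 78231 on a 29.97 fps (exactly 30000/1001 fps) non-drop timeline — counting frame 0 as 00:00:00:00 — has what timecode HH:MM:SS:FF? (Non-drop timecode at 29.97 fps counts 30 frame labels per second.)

78231 ÷ 30 = 2607 full seconds, remainder 21 frames.
2607 s = 0 h 43 min 27 s.
Timecode: 00:43:27:21.

00:43:27:21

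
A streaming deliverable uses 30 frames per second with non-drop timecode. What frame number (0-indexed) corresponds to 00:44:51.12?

Total seconds to the label: (0 × 3600 + 44 × 60 + 51) = 2691.
Frame index = 2691 × 30 + 12 = 80742.

80742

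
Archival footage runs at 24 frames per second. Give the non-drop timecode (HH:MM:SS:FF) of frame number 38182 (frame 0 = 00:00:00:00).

00:26:30:22

38182 ÷ 24 = 1590 full seconds, remainder 22 frames.
1590 s = 0 h 26 min 30 s.
Timecode: 00:26:30:22.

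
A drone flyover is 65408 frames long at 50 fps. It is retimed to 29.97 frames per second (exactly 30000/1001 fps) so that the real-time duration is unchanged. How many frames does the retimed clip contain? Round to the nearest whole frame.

Frames at target rate = 65408 × (30000/1001) / (50) = 5606400/143 ≈ 39205.594.
Nearest whole frame: 39206.

39206 frames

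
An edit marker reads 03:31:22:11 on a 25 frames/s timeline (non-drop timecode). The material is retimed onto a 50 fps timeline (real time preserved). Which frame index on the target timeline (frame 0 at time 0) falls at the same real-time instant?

frame 634122

Source frame index: (3×3600 + 31×60 + 22) × 25 + 11 = 317061.
Real time: 317061 / (25) = 317061/25 s.
Target frame: (317061/25) × (50) = 634122.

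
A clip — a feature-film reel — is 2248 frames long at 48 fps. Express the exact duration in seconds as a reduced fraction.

Running time = 2248 ÷ (48) = 2248 × 1/48 = 281/6 s.

281/6 seconds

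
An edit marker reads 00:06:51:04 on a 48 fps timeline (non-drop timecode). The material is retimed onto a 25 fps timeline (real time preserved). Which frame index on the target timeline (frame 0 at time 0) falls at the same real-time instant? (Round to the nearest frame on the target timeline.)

Source frame index: (0×3600 + 6×60 + 51) × 48 + 4 = 19732.
Real time: 19732 / (48) = 4933/12 s.
Target frame: (4933/12) × (25) = 123325/12 ≈ 10277.083 → 10277.

frame 10277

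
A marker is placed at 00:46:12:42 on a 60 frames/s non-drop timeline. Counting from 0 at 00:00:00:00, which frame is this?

166362

Total seconds to the label: (0 × 3600 + 46 × 60 + 12) = 2772.
Frame index = 2772 × 60 + 42 = 166362.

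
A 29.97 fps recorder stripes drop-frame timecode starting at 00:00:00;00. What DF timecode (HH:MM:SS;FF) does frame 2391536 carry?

Ten DF minutes hold 17982 frames, so frame 2391536 lies in block 132 (frames 2373624–2391605) with 17912 frames into that block.
The block's first minute is 1800 frames and the rest 1798 each; 17912 frames reaches minute 9, so 132 × 18 + 9 × 2 = 2394 labels have been skipped so far.
Adding those back, label number 2391536 + 2394 = 2393930 at 30 labels/s is 79797 s + 20 f = 22 h 9 min 57 s frame 20, i.e. 22:09:57;20.

22:09:57;20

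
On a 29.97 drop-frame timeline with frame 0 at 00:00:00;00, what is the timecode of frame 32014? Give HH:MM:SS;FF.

00:17:48;06

Each 10-minute DF block holds 10 × 60 × 30 − 9 × 2 = 17982 frames. 32014 ÷ 17982 → 1 full block, remainder 14032.
Within the partial block the first minute is 1800 frames and each further minute 1798, so 7 further minute boundaries passed. Total skipped labels = 18 × 1 + 2 × 7 = 32.
Non-drop label index = 32014 + 32 = 32046; at 30 labels/s that is 00:17:48:06, i.e. DF 00:17:48;06.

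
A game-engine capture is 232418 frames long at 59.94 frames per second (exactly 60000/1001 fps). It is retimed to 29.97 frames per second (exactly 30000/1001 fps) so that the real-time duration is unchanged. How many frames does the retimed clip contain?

Frames at target rate = 232418 × (30000/1001) / (60000/1001) = 116209.

116209 frames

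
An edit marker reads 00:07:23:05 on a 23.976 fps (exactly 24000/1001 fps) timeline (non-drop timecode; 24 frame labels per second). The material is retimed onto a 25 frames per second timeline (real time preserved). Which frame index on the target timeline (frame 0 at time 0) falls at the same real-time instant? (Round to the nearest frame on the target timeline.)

frame 11091

Source frame index: (0×3600 + 7×60 + 23) × 24 + 5 = 10637.
Real time: 10637 / (24000/1001) = 10647637/24000 s.
Target frame: (10647637/24000) × (25) = 10647637/960 ≈ 11091.289 → 11091.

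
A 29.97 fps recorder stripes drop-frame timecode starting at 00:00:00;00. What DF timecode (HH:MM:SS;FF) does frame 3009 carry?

Each 10-minute DF block holds 10 × 60 × 30 − 9 × 2 = 17982 frames. 3009 ÷ 17982 → 0 full blocks, remainder 3009.
Within the partial block the first minute is 1800 frames and each further minute 1798, so 1 further minute boundary passed. Total skipped labels = 18 × 0 + 2 × 1 = 2.
Non-drop label index = 3009 + 2 = 3011; at 30 labels/s that is 00:01:40:11, i.e. DF 00:01:40;11.

00:01:40;11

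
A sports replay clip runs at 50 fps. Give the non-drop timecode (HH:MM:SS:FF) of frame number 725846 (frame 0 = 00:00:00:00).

725846 ÷ 50 = 14516 full seconds, remainder 46 frames.
14516 s = 4 h 1 min 56 s.
Timecode: 04:01:56:46.

04:01:56:46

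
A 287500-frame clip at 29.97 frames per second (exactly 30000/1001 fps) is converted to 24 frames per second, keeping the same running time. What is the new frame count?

Target frames = source frames × (target rate / source rate) = 287500 × (24)/(30000/1001) = 287500 × 1001/1250 = 230230.

230230 frames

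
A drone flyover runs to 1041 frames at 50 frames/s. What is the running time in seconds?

20.82 seconds

Running time = 1041 / (50) = 20.82 s.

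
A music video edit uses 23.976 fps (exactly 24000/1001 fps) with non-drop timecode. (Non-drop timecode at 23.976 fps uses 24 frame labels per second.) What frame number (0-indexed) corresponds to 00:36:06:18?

Total seconds to the label: (0 × 3600 + 36 × 60 + 6) = 2166.
Frame index = 2166 × 24 + 18 = 52002.

frame 52002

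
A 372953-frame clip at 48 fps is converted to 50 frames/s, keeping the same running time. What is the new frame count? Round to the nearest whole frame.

Frames at target rate = 372953 × (50) / (48) = 9323825/24 ≈ 388492.708.
Nearest whole frame: 388493.

388493 frames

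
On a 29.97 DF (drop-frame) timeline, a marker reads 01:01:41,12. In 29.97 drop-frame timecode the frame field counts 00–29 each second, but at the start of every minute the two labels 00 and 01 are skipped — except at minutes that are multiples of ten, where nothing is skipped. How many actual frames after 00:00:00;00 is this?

As if non-drop at 30 labels/s: (1 × 3600 + 1 × 60 + 41) × 30 + 12 = 111042.
Minute boundaries passed: 61; those not divisible by 10: 61 − 6 = 55; dropped labels = 2 × 55 = 110.
Actual frame index = 111042 − 110 = 110932.

110932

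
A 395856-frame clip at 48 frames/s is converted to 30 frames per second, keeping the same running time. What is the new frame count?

Target frames = source frames × (target rate / source rate) = 395856 × (30)/(48) = 395856 × 5/8 = 247410.

247410 frames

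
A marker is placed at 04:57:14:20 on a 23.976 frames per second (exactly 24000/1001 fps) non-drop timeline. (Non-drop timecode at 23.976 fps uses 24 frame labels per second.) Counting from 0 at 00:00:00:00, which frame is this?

428036

Total seconds to the label: (4 × 3600 + 57 × 60 + 14) = 17834.
Frame index = 17834 × 24 + 20 = 428036.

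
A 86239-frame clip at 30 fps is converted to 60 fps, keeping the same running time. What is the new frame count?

172478 frames

Frames at target rate = 86239 × (60) / (30) = 172478.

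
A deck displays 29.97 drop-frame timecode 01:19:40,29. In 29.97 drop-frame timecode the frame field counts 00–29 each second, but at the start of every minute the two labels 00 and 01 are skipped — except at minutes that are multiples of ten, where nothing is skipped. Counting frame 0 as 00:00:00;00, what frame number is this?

Complete 10-minute blocks: 7, each 17982 frames → 125874.
Remaining 9 whole minutes in the current block: 1800 + 8 × 1798 = 16184 frames.
Within the current minute: 40 × 30 + 29 − 2 = 1227 (labels ;00/;01 skipped at this minute). Total = 125874 + 16184 + 1227 = 143285.

143285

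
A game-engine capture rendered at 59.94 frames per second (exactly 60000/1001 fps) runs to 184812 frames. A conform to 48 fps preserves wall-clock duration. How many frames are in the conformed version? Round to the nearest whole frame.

Frames at target rate = 184812 × (48) / (60000/1001) = 92498406/625 ≈ 147997.450.
Nearest whole frame: 147997.

147997 frames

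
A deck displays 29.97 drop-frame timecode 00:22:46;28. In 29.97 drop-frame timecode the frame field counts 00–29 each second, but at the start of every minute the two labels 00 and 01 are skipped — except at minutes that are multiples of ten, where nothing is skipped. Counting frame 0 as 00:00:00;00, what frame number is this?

40968

As if non-drop at 30 labels/s: (0 × 3600 + 22 × 60 + 46) × 30 + 28 = 41008.
Minute boundaries passed: 22; those not divisible by 10: 22 − 2 = 20; dropped labels = 2 × 20 = 40.
Actual frame index = 41008 − 40 = 40968.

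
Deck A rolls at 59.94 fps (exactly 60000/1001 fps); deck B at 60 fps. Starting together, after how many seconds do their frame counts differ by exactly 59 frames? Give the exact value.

The gap grows by |60 − 60000/1001| = 60/1001 frames per second.
Time for a 59-frame gap: 59 ÷ (60/1001) = 59059/60 s.

59059/60 seconds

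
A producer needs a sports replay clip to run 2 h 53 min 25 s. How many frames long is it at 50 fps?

520250 frames

2 h 53 min 25 s = 10405 s.
Frames = 10405 × 50 = 520250.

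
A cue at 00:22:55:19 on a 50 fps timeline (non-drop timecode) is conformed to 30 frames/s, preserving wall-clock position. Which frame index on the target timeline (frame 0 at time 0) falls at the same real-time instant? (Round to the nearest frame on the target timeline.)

Source frame index: (0×3600 + 22×60 + 55) × 50 + 19 = 68769.
Real time: 68769 / (50) = 68769/50 s.
Target frame: (68769/50) × (30) = 206307/5 ≈ 41261.400 → 41261.

frame 41261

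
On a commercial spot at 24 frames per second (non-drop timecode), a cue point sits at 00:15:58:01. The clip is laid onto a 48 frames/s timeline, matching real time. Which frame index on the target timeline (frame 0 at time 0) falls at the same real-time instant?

frame 45986

Source frame index: (0×3600 + 15×60 + 58) × 24 + 1 = 22993.
Real time: 22993 / (24) = 22993/24 s.
Target frame: (22993/24) × (48) = 45986.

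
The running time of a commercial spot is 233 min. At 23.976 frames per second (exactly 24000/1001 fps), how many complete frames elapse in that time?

335184 frames

233 min = 13980 s.
Frames = 13980 × 24000/1001 = 335520000/1001 ≈ 335184.8152.
Complete frames: 335184.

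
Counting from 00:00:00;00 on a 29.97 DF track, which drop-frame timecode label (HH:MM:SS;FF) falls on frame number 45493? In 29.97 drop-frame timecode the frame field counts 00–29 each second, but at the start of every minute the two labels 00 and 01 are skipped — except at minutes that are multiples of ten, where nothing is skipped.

Ten DF minutes hold 17982 frames, so frame 45493 lies in block 2 (frames 35964–53945) with 9529 frames into that block.
The block's first minute is 1800 frames and the rest 1798 each; 9529 frames reaches minute 5, so 2 × 18 + 5 × 2 = 46 labels have been skipped so far.
Adding those back, label number 45493 + 46 = 45539 at 30 labels/s is 1517 s + 29 f = 0 h 25 min 17 s frame 29, i.e. 00:25:17;29.

00:25:17;29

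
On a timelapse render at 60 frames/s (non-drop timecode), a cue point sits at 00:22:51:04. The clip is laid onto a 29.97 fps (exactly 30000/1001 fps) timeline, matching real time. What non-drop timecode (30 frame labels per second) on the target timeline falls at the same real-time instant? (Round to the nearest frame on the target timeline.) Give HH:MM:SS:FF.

00:22:49:21

Source frame index: (0×3600 + 22×60 + 51) × 60 + 4 = 82264.
Real time: 82264 / (60) = 20566/15 s.
Target frame: (20566/15) × (30000/1001) = 452000/11 ≈ 41090.909 → 41091.
At 30 labels/s: frame 41091 → 00:22:49:21.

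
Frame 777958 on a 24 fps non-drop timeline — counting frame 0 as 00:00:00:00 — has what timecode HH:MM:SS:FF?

777958 ÷ 24 = 32414 full seconds, remainder 22 frames.
32414 s = 9 h 0 min 14 s.
Timecode: 09:00:14:22.

09:00:14:22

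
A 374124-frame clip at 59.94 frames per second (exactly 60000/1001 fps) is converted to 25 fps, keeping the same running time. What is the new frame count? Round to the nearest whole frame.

Frames at target rate = 374124 × (25) / (60000/1001) = 31208177/200 ≈ 156040.885.
Nearest whole frame: 156041.

156041 frames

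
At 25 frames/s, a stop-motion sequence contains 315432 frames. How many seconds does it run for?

12617.28 seconds

Running time = 315432 / (25) = 12617.28 s.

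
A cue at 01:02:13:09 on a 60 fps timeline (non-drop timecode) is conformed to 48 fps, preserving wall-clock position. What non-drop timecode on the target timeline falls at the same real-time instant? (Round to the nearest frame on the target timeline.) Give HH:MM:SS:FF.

Source frame index: (1×3600 + 2×60 + 13) × 60 + 9 = 223989.
Real time: 223989 / (60) = 74663/20 s.
Target frame: (74663/20) × (48) = 895956/5 ≈ 179191.200 → 179191.
At 48 labels/s: frame 179191 → 01:02:13:07.

01:02:13:07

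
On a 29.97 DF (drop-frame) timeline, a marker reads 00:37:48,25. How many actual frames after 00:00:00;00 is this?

Complete 10-minute blocks: 3, each 17982 frames → 53946.
Remaining 7 whole minutes in the current block: 1800 + 6 × 1798 = 12588 frames.
Within the current minute: 48 × 30 + 25 − 2 = 1463 (labels ;00/;01 skipped at this minute). Total = 53946 + 12588 + 1463 = 67997.

67997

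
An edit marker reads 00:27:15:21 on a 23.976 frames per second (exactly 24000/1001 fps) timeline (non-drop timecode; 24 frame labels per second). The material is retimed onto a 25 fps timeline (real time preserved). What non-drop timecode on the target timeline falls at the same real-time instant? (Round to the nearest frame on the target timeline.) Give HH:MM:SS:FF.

00:27:17:13

Source frame index: (0×3600 + 27×60 + 15) × 24 + 21 = 39261.
Real time: 39261 / (24000/1001) = 13100087/8000 s.
Target frame: (13100087/8000) × (25) = 13100087/320 ≈ 40937.772 → 40938.
At 25 labels/s: frame 40938 → 00:27:17:13.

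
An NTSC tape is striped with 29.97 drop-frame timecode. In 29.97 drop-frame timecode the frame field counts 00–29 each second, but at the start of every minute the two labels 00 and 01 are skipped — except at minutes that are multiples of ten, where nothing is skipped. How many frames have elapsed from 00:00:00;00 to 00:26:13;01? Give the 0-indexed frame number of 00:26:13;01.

47143

As if non-drop at 30 labels/s: (0 × 3600 + 26 × 60 + 13) × 30 + 1 = 47191.
Minute boundaries passed: 26; those not divisible by 10: 26 − 2 = 24; dropped labels = 2 × 24 = 48.
Actual frame index = 47191 − 48 = 47143.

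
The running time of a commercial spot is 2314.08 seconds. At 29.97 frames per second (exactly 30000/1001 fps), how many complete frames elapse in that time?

69353 frames

Frames = 2314.08 × 30000/1001 = 69422400/1001 ≈ 69353.0470.
Complete frames: 69353.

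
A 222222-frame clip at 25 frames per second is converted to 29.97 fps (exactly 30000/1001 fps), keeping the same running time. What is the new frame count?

266400 frames

Target frames = source frames × (target rate / source rate) = 222222 × (30000/1001)/(25) = 222222 × 1200/1001 = 266400.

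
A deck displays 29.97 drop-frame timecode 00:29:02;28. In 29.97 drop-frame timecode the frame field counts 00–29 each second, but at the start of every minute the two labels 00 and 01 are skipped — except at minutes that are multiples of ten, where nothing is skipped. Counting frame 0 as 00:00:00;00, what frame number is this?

52234

As if non-drop at 30 labels/s: (0 × 3600 + 29 × 60 + 2) × 30 + 28 = 52288.
Minute boundaries passed: 29; those not divisible by 10: 29 − 2 = 27; dropped labels = 2 × 27 = 54.
Actual frame index = 52288 − 54 = 52234.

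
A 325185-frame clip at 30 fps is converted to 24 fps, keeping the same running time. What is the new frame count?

Target frames = source frames × (target rate / source rate) = 325185 × (24)/(30) = 325185 × 4/5 = 260148.

260148 frames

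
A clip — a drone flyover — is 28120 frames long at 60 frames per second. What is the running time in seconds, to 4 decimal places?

Running time = 28120 × 1/60 = 1406/3 s ≈ 468.6667 s.

468.6667 seconds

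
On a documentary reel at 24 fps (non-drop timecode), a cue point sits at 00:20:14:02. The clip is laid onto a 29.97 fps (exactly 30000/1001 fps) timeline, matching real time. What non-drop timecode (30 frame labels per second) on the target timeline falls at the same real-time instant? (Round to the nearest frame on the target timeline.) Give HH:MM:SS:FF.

Source frame index: (0×3600 + 20×60 + 14) × 24 + 2 = 29138.
Real time: 29138 / (24) = 14569/12 s.
Target frame: (14569/12) × (30000/1001) = 36422500/1001 ≈ 36386.114 → 36386.
At 30 labels/s: frame 36386 → 00:20:12:26.

00:20:12:26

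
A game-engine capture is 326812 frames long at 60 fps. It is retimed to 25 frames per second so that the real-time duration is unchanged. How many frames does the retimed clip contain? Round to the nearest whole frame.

136172 frames

Frames at target rate = 326812 × (25) / (60) = 408515/3 ≈ 136171.667.
Nearest whole frame: 136172.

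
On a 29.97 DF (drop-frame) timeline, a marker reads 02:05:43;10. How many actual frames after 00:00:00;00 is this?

As if non-drop at 30 labels/s: (2 × 3600 + 5 × 60 + 43) × 30 + 10 = 226300.
Minute boundaries passed: 125; those not divisible by 10: 125 − 12 = 113; dropped labels = 2 × 113 = 226.
Actual frame index = 226300 − 226 = 226074.

226074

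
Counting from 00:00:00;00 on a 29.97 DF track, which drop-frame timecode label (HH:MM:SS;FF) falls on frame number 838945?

Each 10-minute DF block holds 10 × 60 × 30 − 9 × 2 = 17982 frames. 838945 ÷ 17982 → 46 full blocks, remainder 11773.
Within the partial block the first minute is 1800 frames and each further minute 1798, so 6 further minute boundaries passed. Total skipped labels = 18 × 46 + 2 × 6 = 840.
Non-drop label index = 838945 + 840 = 839785; at 30 labels/s that is 07:46:32:25, i.e. DF 07:46:32;25.

07:46:32;25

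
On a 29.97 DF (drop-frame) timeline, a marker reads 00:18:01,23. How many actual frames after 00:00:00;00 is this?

32419

As if non-drop at 30 labels/s: (0 × 3600 + 18 × 60 + 1) × 30 + 23 = 32453.
Minute boundaries passed: 18; those not divisible by 10: 18 − 1 = 17; dropped labels = 2 × 17 = 34.
Actual frame index = 32453 − 34 = 32419.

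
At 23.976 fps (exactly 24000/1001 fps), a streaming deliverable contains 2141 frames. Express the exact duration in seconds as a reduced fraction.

Running time = 2141 ÷ (24000/1001) = 2141 × 1001/24000 = 2143141/24000 s.

2143141/24000 seconds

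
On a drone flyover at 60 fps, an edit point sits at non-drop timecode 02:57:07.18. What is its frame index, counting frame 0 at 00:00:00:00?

637638

Total seconds to the label: (2 × 3600 + 57 × 60 + 7) = 10627.
Frame index = 10627 × 60 + 18 = 637638.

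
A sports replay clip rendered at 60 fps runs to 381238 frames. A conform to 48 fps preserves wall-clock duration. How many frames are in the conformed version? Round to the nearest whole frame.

Frames at target rate = 381238 × (48) / (60) = 1524952/5 ≈ 304990.400.
Nearest whole frame: 304990.

304990 frames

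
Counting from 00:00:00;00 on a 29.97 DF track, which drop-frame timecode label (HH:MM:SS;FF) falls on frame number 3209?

00:01:47;01

Ten DF minutes hold 17982 frames, so frame 3209 lies in block 0 (frames 0–17981) with 3209 frames into that block.
The block's first minute is 1800 frames and the rest 1798 each; 3209 frames reaches minute 1, so 0 × 18 + 1 × 2 = 2 labels have been skipped so far.
Adding those back, label number 3209 + 2 = 3211 at 30 labels/s is 107 s + 1 f = 0 h 1 min 47 s frame 1, i.e. 00:01:47;01.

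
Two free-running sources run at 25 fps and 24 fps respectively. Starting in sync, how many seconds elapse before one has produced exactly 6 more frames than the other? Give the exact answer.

The gap grows by |24 − 25| = 1 frame per second.
Time for a 6-frame gap: 6 ÷ (1) = 6 s.

6 seconds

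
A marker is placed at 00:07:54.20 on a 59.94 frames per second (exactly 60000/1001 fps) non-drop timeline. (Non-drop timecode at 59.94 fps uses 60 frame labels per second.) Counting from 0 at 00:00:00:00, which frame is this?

Total seconds to the label: (0 × 3600 + 7 × 60 + 54) = 474.
Frame index = 474 × 60 + 20 = 28460.

frame 28460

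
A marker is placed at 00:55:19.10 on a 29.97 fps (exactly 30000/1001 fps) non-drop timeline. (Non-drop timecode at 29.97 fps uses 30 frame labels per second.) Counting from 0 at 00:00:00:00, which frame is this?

99580

Total seconds to the label: (0 × 3600 + 55 × 60 + 19) = 3319.
Frame index = 3319 × 30 + 10 = 99580.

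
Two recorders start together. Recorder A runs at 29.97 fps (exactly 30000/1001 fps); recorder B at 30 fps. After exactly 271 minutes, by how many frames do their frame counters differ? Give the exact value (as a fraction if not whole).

487800/1001 frames

271 min = 16260 s.
A emits 30000/1001 × 16260 = 487800000/1001 frames; B emits 30 × 16260 = 487800.
Difference = 487800/1001 frames (≈ 487.3127); B is ahead of A.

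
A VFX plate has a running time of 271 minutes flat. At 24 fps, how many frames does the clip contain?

390240 frames

271 min = 16260 s.
Frames = 16260 × 24 = 390240.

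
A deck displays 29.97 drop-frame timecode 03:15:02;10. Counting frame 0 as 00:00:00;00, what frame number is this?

As if non-drop at 30 labels/s: (3 × 3600 + 15 × 60 + 2) × 30 + 10 = 351070.
Minute boundaries passed: 195; those not divisible by 10: 195 − 19 = 176; dropped labels = 2 × 176 = 352.
Actual frame index = 351070 − 352 = 350718.

350718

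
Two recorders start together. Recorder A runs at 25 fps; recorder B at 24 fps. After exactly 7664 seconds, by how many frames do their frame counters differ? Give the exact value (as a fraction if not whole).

A emits 25 × 7664 = 191600 frames; B emits 24 × 7664 = 183936.
Difference = 7664 frames; B is behind A.

7664 frames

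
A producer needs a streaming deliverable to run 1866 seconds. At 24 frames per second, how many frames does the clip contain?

Frames = 1866 × 24 = 44784.

44784 frames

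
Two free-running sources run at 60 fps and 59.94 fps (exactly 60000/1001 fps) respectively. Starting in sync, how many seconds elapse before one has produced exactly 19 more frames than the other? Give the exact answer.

19019/60 seconds

The gap grows by |60000/1001 − 60| = 60/1001 frames per second.
Time for a 19-frame gap: 19 ÷ (60/1001) = 19019/60 s.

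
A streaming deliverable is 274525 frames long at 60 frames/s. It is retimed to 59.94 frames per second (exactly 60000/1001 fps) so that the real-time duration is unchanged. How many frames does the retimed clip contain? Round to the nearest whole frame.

Frames at target rate = 274525 × (60000/1001) / (60) = 274525000/1001 ≈ 274250.749.
Nearest whole frame: 274251.

274251 frames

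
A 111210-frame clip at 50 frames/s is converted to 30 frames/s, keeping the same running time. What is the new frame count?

Target frames = source frames × (target rate / source rate) = 111210 × (30)/(50) = 111210 × 3/5 = 66726.

66726 frames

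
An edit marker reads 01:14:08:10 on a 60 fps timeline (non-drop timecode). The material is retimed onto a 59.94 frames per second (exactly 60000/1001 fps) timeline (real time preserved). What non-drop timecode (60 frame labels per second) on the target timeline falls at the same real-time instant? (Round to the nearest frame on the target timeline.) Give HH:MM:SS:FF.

Source frame index: (1×3600 + 14×60 + 8) × 60 + 10 = 266890.
Real time: 266890 / (60) = 26689/6 s.
Target frame: (26689/6) × (60000/1001) = 20530000/77 ≈ 266623.377 → 266623.
At 60 labels/s: frame 266623 → 01:14:03:43.

01:14:03:43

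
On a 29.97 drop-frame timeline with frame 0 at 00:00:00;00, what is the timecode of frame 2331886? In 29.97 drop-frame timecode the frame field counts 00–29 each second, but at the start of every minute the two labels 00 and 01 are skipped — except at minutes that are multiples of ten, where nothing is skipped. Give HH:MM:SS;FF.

21:36:47;10

Each 10-minute DF block holds 10 × 60 × 30 − 9 × 2 = 17982 frames. 2331886 ÷ 17982 → 129 full blocks, remainder 12208.
Within the partial block the first minute is 1800 frames and each further minute 1798, so 6 further minute boundaries passed. Total skipped labels = 18 × 129 + 2 × 6 = 2334.
Non-drop label index = 2331886 + 2334 = 2334220; at 30 labels/s that is 21:36:47:10, i.e. DF 21:36:47;10.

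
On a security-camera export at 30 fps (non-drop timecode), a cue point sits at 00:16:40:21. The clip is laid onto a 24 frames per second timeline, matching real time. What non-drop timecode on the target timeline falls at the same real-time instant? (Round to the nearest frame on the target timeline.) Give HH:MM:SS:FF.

Source frame index: (0×3600 + 16×60 + 40) × 30 + 21 = 30021.
Real time: 30021 / (30) = 10007/10 s.
Target frame: (10007/10) × (24) = 120084/5 ≈ 24016.800 → 24017.
At 24 labels/s: frame 24017 → 00:16:40:17.

00:16:40:17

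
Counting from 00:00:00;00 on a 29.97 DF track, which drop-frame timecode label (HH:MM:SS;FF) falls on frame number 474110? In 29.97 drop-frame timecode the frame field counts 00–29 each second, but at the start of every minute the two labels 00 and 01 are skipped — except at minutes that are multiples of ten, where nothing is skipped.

Each 10-minute DF block holds 10 × 60 × 30 − 9 × 2 = 17982 frames. 474110 ÷ 17982 → 26 full blocks, remainder 6578.
Within the partial block the first minute is 1800 frames and each further minute 1798, so 3 further minute boundaries passed. Total skipped labels = 18 × 26 + 2 × 3 = 474.
Non-drop label index = 474110 + 474 = 474584; at 30 labels/s that is 04:23:39:14, i.e. DF 04:23:39;14.

04:23:39;14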